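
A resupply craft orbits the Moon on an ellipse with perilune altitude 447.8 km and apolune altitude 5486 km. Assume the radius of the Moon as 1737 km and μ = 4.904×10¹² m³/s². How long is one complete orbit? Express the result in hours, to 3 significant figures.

T ≈ 8.04 hours

r_p = 1737 + 447.8 = 2184.8 km = 2.1848×10⁶ m.
r_a = 1737 + 5486 = 7223.0 km = 7.2230×10⁶ m.
Semi-major axis a = (r_p + r_a)/2 = (2184.8 + 7223.0)/2 = 4703.9 km = 4.704×10⁶ m.
By Kepler's third law T = 2π√(a³/μ) = 2π × 4.607×10³ = 2.895×10⁴ s.
= 8.041 hours.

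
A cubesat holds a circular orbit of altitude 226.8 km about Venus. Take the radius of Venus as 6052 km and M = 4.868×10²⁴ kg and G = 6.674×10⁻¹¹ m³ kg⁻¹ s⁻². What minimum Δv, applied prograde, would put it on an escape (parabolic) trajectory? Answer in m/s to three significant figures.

μ = GM = 6.674×10⁻¹¹ × 4.868×10²⁴ = 3.249×10¹⁴ m³/s².
r = 6052 + 226.8 = 6278.8 km = 6.2788×10⁶ m.
Circular speed v_c = √(μ/r) = 7193 m/s.
Escape speed v_esc = √(2μ/r) = √2 × v_c = 10170 m/s.
Δv = v_esc − v_c = 2980 m/s.

Δv ≈ 2980 m/s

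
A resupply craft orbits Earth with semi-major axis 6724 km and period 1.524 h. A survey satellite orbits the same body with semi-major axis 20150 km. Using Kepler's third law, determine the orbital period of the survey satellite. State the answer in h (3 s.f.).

T₂ ≈ 7.91 h

Kepler's third law: T² ∝ a³, so T₂ = T₁ (a₂/a₁)^(3/2).
a₂/a₁ = 2.997, (a₂/a₁)^(3/2) = 5.188.
T₂ = 1.524 × 5.188 = 7.906 h.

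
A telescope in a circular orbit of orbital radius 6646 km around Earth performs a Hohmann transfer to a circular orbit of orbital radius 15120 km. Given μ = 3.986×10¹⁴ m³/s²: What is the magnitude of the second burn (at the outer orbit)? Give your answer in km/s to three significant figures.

r₁ = 6646 km = 6.646×10⁶ m.
r₂ = 15120 km = 1.512×10⁷ m.
Transfer ellipse a_t = (r₁ + r₂)/2 = 1.088×10⁷ m.
At r₁: circular v_c1 = √(μ/r₁) = 7744 m/s; transfer-perigee v_p = √[μ(2/r₁ − 1/a_t)] = 9128 m/s.
At r₂: circular v_c2 = √(μ/r₂) = 5134 m/s; transfer-apogee v_a = √[μ(2/r₂ − 1/a_t)] = 4012 m/s.
Δv₂ = v_c2 − v_a = 1122 m/s.
= 1.122 km/s.

Δv ≈ 1.12 km/s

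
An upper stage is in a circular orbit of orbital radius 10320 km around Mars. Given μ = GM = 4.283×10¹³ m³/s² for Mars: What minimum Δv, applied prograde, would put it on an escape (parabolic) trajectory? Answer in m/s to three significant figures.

r = 10320 km = 1.032×10⁷ m.
Circular speed v_c = √(μ/r) = 2037 m/s.
Escape speed v_esc = √(2μ/r) = √2 × v_c = 2881 m/s.
Δv = v_esc − v_c = 843.8 m/s.

Δv ≈ 844 m/s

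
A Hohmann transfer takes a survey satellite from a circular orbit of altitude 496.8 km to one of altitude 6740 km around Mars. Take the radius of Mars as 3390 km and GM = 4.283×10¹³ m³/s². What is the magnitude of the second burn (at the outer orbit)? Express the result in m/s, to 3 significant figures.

r₁ = 3390 + 496.8 = 3886.8 km = 3.8868×10⁶ m.
r₂ = 3390 + 6740 = 10130 km = 1.0130×10⁷ m.
Transfer ellipse a_t = (r₁ + r₂)/2 = 7.008×10⁶ m.
At r₁: circular v_c1 = √(μ/r₁) = 3320 m/s; transfer-periapsis v_p = √[μ(2/r₁ − 1/a_t)] = 3991 m/s.
At r₂: circular v_c2 = √(μ/r₂) = 2056 m/s; transfer-apoapsis v_a = √[μ(2/r₂ − 1/a_t)] = 1531 m/s.
Δv₂ = v_c2 − v_a = 524.9 m/s.

Δv ≈ 525 m/s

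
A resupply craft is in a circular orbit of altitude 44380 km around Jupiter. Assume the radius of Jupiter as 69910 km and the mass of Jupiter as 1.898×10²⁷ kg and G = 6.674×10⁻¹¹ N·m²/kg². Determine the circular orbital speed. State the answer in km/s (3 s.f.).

v ≈ 33.3 km/s

μ = GM = 6.674×10⁻¹¹ × 1.898×10²⁷ = 1.267×10¹⁷ m³/s².
r = 69910 + 44380 = 114290 km = 1.1429×10⁸ m.
For a circular orbit v = √(μ/r) = √(1.267×10¹⁷ / 1.143×10⁸) = √(1.108×10⁹) = 33290 m/s.
That is 33.29 km/s.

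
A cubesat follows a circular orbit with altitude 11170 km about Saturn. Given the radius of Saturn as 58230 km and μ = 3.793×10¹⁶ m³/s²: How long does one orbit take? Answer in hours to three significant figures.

T ≈ 5.18 hours

r = 58230 + 11170 = 69400 km = 6.9400×10⁷ m.
Kepler's third law: T = 2π√(r³/μ) = 2π√((6.940×10⁷)³ / 3.793×10¹⁶).
r³/μ = 8.812×10⁶ s², so T = 2π × 2.969×10³ = 1.865×10⁴ s.
Converting: 1.865×10⁴ s ÷ 3600 = 5.181 hours.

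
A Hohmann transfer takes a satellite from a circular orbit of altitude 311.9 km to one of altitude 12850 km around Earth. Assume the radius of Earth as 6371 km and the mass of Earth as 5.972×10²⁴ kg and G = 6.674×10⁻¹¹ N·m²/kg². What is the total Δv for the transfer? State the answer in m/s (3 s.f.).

Δv_total ≈ 2970 m/s

μ = GM = 6.674×10⁻¹¹ × 5.972×10²⁴ = 3.986×10¹⁴ m³/s².
r₁ = 6371 + 311.9 = 6682.9 km = 6.6829×10⁶ m.
r₂ = 6371 + 12850 = 19221 km = 1.9221×10⁷ m.
Transfer ellipse a_t = (r₁ + r₂)/2 = 1.295×10⁷ m.
At r₁: circular v_c1 = √(μ/r₁) = 7723 m/s; transfer-perigee v_p = √[μ(2/r₁ − 1/a_t)] = 9408 m/s.
Δv₁ = v_p − v_c1 = 1685 m/s.
At r₂: circular v_c2 = √(μ/r₂) = 4554 m/s; transfer-apogee v_a = √[μ(2/r₂ − 1/a_t)] = 3271 m/s.
Δv₂ = v_c2 − v_a = 1283 m/s.
Total Δv = Δv₁ + Δv₂ = 2968 m/s.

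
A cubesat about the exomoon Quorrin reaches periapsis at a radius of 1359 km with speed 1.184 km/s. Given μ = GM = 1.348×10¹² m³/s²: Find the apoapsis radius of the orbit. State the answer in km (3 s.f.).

r_p = 1.359×10⁶ m.
Specific energy ε = v²/2 − μ/r = -2.910×10⁵ J/kg, so a = −μ/(2ε) = 2.316×10⁶ m.
The apsides satisfy r_p + r_a = 2a, so the apoapsis radius is 2a − r_p = 3.274×10⁶ m = 3273.7 km.

apoapsis radius ≈ 3270 km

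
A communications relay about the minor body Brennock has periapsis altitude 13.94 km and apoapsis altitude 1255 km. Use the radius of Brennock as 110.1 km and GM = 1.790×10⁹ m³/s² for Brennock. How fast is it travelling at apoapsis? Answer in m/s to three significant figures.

v ≈ 14.8 m/s

r_p = 110.1 + 13.94 = 124.04 km = 1.2404×10⁵ m.
r_a = 110.1 + 1255 = 1365.1 km = 1.3651×10⁶ m.
Semi-major axis a = (r_p + r_a)/2 = 744.57 km = 7.446×10⁵ m.
Vis-viva: v² = μ(2/r − 1/a) = 1.790×10⁹ × (1.465×10⁻⁶ − 1.343×10⁻⁶) = 2.184×10² m²/s².
v = 14.78 m/s.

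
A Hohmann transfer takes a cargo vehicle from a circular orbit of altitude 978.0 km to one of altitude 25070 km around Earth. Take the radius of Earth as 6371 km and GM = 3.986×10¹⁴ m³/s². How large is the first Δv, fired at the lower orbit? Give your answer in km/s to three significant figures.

r₁ = 6371 + 978.0 = 7349.0 km = 7.3490×10⁶ m.
r₂ = 6371 + 25070 = 31441 km = 3.1441×10⁷ m.
Transfer ellipse a_t = (r₁ + r₂)/2 = 1.940×10⁷ m.
At r₁: circular v_c1 = √(μ/r₁) = 7365 m/s; transfer-perigee v_p = √[μ(2/r₁ − 1/a_t)] = 9377 m/s.
Δv₁ = v_p − v_c1 = 2012 m/s.
= 2.012 km/s.

Δv ≈ 2.01 km/s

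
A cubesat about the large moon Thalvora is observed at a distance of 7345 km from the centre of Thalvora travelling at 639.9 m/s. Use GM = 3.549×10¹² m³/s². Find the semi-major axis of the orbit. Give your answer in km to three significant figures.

a ≈ 6370 km

r = 7.345×10⁶ m.
Specific orbital energy ε = v²/2 − μ/r = (639.9)²/2 − 3.549×10¹²/7.345×10⁶ = -2.784×10⁵ J/kg.
Since ε = −μ/(2a), a = −μ/(2ε) = 6.373×10⁶ m = 6372.8 km.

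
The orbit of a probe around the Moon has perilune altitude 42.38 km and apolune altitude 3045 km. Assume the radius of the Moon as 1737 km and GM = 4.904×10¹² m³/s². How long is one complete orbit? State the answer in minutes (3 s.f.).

T ≈ 281 minutes

r_p = 1737 + 42.38 = 1779.4 km = 1.7794×10⁶ m.
r_a = 1737 + 3045 = 4782.0 km = 4.7820×10⁶ m.
Semi-major axis a = (r_p + r_a)/2 = (1779.4 + 4782.0)/2 = 3280.7 km = 3.281×10⁶ m.
By Kepler's third law T = 2π√(a³/μ) = 2π × 2.683×10³ = 1.686×10⁴ s.
= 281.0 minutes.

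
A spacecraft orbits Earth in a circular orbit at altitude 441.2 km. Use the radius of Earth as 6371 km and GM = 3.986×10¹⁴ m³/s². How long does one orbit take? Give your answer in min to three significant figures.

T ≈ 93.3 min

r = 6371 + 441.2 = 6812.2 km = 6.8122×10⁶ m.
Kepler's third law: T = 2π√(r³/μ) = 2π√((6.812×10⁶)³ / 3.986×10¹⁴).
r³/μ = 7.931×10⁵ s², so T = 2π × 8.906×10² = 5.596×10³ s.
Converting: 5.596×10³ s ÷ 60.00 = 93.26 min.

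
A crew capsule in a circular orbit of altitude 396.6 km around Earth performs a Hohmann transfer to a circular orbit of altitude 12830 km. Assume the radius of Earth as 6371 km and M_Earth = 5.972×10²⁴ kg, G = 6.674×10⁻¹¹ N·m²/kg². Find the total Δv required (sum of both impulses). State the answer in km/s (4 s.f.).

Δv_total ≈ 2.925 km/s

μ = GM = 6.674×10⁻¹¹ × 5.972×10²⁴ = 3.986×10¹⁴ m³/s².
r₁ = 6371 + 396.6 = 6767.6 km = 6.7676×10⁶ m.
r₂ = 6371 + 12830 = 19201 km = 1.9201×10⁷ m.
Transfer ellipse a_t = (r₁ + r₂)/2 = 1.298×10⁷ m.
At r₁: circular v_c1 = √(μ/r₁) = 7674 m/s; transfer-perigee v_p = √[μ(2/r₁ − 1/a_t)] = 9332 m/s.
Δv₁ = v_p − v_c1 = 1658 m/s.
At r₂: circular v_c2 = √(μ/r₂) = 4556 m/s; transfer-apogee v_a = √[μ(2/r₂ − 1/a_t)] = 3289 m/s.
Δv₂ = v_c2 − v_a = 1267 m/s.
Total Δv = Δv₁ + Δv₂ = 2925 m/s = 2.925 km/s.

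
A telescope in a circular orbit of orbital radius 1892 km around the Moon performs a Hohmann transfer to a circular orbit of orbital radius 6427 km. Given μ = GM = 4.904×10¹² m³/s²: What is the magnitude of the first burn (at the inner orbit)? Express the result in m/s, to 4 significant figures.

r₁ = 1892 km = 1.892×10⁶ m.
r₂ = 6427 km = 6.427×10⁶ m.
Transfer ellipse a_t = (r₁ + r₂)/2 = 4.160×10⁶ m.
At r₁: circular v_c1 = √(μ/r₁) = 1610 m/s; transfer-perilune v_p = √[μ(2/r₁ − 1/a_t)] = 2001 m/s.
Δv₁ = v_p − v_c1 = 391.3 m/s.

Δv ≈ 391.3 m/s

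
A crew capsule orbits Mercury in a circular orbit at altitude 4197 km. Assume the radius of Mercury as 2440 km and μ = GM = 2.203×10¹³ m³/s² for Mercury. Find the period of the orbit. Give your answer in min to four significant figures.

T ≈ 381.5 min

r = 2440 + 4197 = 6637.0 km = 6.6370×10⁶ m.
Kepler's third law: T = 2π√(r³/μ) = 2π√((6.637×10⁶)³ / 2.203×10¹³).
r³/μ = 1.327×10⁷ s², so T = 2π × 3.643×10³ = 2.289×10⁴ s.
Converting: 2.289×10⁴ s ÷ 60.00 = 381.5 min.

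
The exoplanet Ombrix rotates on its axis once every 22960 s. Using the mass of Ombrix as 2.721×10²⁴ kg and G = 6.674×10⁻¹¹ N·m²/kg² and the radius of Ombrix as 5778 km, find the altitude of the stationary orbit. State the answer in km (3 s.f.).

h_sync ≈ 7660 km

μ = GM = 6.674×10⁻¹¹ × 2.721×10²⁴ = 1.816×10¹⁴ m³/s².
A synchronous orbit has period T, so by Kepler's third law a = (μT²/4π²)^(1/3).
μT²/4π² = 1.816×10¹⁴ × (2.296×10⁴)² / 39.48 = 2.425×10²¹ m³.
a = 1.343×10⁷ m = 13435 km.
Altitude h = a − R = 13435 − 5778 = 7656.9 km.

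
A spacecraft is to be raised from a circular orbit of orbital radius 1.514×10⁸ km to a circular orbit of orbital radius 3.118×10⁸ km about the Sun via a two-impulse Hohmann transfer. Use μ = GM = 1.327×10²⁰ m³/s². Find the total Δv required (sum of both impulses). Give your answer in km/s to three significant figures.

r₁ = 1.514×10⁸ km = 1.514×10¹¹ m.
r₂ = 3.118×10⁸ km = 3.118×10¹¹ m.
Transfer ellipse a_t = (r₁ + r₂)/2 = 2.316×10¹¹ m.
At r₁: circular v_c1 = √(μ/r₁) = 29610 m/s; transfer-perihelion v_p = √[μ(2/r₁ − 1/a_t)] = 34350 m/s.
Δv₁ = v_p − v_c1 = 4746 m/s.
At r₂: circular v_c2 = √(μ/r₂) = 20630 m/s; transfer-aphelion v_a = √[μ(2/r₂ − 1/a_t)] = 16680 m/s.
Δv₂ = v_c2 − v_a = 3950 m/s.
Total Δv = Δv₁ + Δv₂ = 8696 m/s = 8.696 km/s.

Δv_total ≈ 8.70 km/s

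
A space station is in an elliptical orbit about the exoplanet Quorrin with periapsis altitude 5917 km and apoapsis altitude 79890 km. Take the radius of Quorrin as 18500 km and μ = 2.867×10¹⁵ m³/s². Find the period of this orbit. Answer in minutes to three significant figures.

T ≈ 941 minutes

r_p = 18500 + 5917 = 24417 km = 2.4417×10⁷ m.
r_a = 18500 + 79890 = 98390 km = 9.8390×10⁷ m.
Semi-major axis a = (r_p + r_a)/2 = (24417 + 98390)/2 = 61404 km = 6.140×10⁷ m.
By Kepler's third law T = 2π√(a³/μ) = 2π × 8.986×10³ = 5.646×10⁴ s.
= 941.0 minutes.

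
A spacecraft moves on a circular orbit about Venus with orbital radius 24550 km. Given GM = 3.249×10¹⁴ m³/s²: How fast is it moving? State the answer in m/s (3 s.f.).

v ≈ 3640 m/s

r = 24550 km = 2.455×10⁷ m.
For a circular orbit v = √(μ/r) = √(3.249×10¹⁴ / 2.455×10⁷) = √(1.323×10⁷) = 3638 m/s.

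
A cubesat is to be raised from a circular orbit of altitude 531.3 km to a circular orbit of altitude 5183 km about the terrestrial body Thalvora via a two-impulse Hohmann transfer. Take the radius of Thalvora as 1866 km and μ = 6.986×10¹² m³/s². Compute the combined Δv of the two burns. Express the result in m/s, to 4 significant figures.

r₁ = 1866 + 531.3 = 2397.3 km = 2.3973×10⁶ m.
r₂ = 1866 + 5183 = 7049.0 km = 7.0490×10⁶ m.
Transfer ellipse a_t = (r₁ + r₂)/2 = 4.723×10⁶ m.
At r₁: circular v_c1 = √(μ/r₁) = 1707 m/s; transfer-periapsis v_p = √[μ(2/r₁ − 1/a_t)] = 2085 m/s.
Δv₁ = v_p − v_c1 = 378.4 m/s.
At r₂: circular v_c2 = √(μ/r₂) = 995.5 m/s; transfer-apoapsis v_a = √[μ(2/r₂ − 1/a_t)] = 709.2 m/s.
Δv₂ = v_c2 − v_a = 286.3 m/s.
Total Δv = Δv₁ + Δv₂ = 664.7 m/s.

Δv_total ≈ 664.7 m/s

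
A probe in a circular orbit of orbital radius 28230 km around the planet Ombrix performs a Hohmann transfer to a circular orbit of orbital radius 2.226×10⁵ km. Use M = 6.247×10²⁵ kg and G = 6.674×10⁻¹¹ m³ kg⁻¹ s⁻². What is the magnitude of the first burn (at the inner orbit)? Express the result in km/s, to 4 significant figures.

μ = GM = 6.674×10⁻¹¹ × 6.247×10²⁵ = 4.169×10¹⁵ m³/s².
r₁ = 28230 km = 2.823×10⁷ m.
r₂ = 2.226×10⁵ km = 2.226×10⁸ m.
Transfer ellipse a_t = (r₁ + r₂)/2 = 1.254×10⁸ m.
At r₁: circular v_c1 = √(μ/r₁) = 12150 m/s; transfer-periapsis v_p = √[μ(2/r₁ − 1/a_t)] = 16190 m/s.
Δv₁ = v_p − v_c1 = 4038 m/s.
= 4.038 km/s.

Δv ≈ 4.038 km/s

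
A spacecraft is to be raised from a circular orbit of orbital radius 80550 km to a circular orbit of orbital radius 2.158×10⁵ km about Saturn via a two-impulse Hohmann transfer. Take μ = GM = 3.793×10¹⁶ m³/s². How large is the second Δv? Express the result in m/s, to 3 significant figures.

r₁ = 80550 km = 8.055×10⁷ m.
r₂ = 2.158×10⁵ km = 2.158×10⁸ m.
Transfer ellipse a_t = (r₁ + r₂)/2 = 1.482×10⁸ m.
At r₁: circular v_c1 = √(μ/r₁) = 21700 m/s; transfer-perikrone v_p = √[μ(2/r₁ − 1/a_t)] = 26190 m/s.
At r₂: circular v_c2 = √(μ/r₂) = 13260 m/s; transfer-apokrone v_a = √[μ(2/r₂ − 1/a_t)] = 9775 m/s.
Δv₂ = v_c2 − v_a = 3483 m/s.

Δv ≈ 3480 m/s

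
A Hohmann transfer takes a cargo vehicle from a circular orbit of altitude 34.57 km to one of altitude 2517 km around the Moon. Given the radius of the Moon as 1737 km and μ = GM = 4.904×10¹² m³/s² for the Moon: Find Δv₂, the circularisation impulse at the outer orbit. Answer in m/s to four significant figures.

Δv ≈ 250.4 m/s

r₁ = 1737 + 34.57 = 1771.6 km = 1.7716×10⁶ m.
r₂ = 1737 + 2517 = 4254.0 km = 4.2540×10⁶ m.
Transfer ellipse a_t = (r₁ + r₂)/2 = 3.013×10⁶ m.
At r₁: circular v_c1 = √(μ/r₁) = 1664 m/s; transfer-perilune v_p = √[μ(2/r₁ − 1/a_t)] = 1977 m/s.
At r₂: circular v_c2 = √(μ/r₂) = 1074 m/s; transfer-apolune v_a = √[μ(2/r₂ − 1/a_t)] = 823.3 m/s.
Δv₂ = v_c2 − v_a = 250.4 m/s.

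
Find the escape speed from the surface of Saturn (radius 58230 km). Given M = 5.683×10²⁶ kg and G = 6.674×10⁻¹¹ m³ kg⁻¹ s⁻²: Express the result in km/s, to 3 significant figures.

v_esc ≈ 36.1 km/s

μ = GM = 6.674×10⁻¹¹ × 5.683×10²⁶ = 3.793×10¹⁶ m³/s².
r = R = 5.823×10⁷ m.
Escape speed v_esc = √(2μ/r) = √(2 × 3.793×10¹⁶ / 5.823×10⁷) = √(1.303×10⁹) = 36090 m/s.
= 36.09 km/s.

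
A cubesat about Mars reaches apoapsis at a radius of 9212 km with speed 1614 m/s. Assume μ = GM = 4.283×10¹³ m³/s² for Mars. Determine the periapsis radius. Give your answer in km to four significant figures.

r_a = 9.212×10⁶ m.
Specific energy ε = v²/2 − μ/r = -3.347×10⁶ J/kg, so a = −μ/(2ε) = 6.399×10⁶ m.
The apsides satisfy r_p + r_a = 2a, so the periapsis radius is 2a − r_a = 3.585×10⁶ m = 3585.0 km.

periapsis radius ≈ 3585 km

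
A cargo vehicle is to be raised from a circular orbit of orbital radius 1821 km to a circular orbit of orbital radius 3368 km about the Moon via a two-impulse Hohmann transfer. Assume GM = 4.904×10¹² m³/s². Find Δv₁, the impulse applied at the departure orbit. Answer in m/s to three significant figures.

Δv ≈ 229 m/s

r₁ = 1821 km = 1.821×10⁶ m.
r₂ = 3368 km = 3.368×10⁶ m.
Transfer ellipse a_t = (r₁ + r₂)/2 = 2.594×10⁶ m.
At r₁: circular v_c1 = √(μ/r₁) = 1641 m/s; transfer-perilune v_p = √[μ(2/r₁ − 1/a_t)] = 1870 m/s.
Δv₁ = v_p − v_c1 = 228.7 m/s.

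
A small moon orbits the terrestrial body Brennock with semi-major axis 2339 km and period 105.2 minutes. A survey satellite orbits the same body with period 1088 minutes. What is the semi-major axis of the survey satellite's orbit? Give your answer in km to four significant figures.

Kepler's third law: a³ ∝ T², so a₂ = a₁ (T₂/T₁)^(2/3).
T₂/T₁ = 10.34, (T₂/T₁)^(2/3) = 4.747.
a₂ = 2339 × 4.747 = 11100 km.

a₂ ≈ 11100 km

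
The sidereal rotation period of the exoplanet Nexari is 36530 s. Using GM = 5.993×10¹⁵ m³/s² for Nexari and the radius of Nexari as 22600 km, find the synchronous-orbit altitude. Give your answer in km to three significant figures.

h_sync ≈ 36100 km

A synchronous orbit has period T, so by Kepler's third law a = (μT²/4π²)^(1/3).
μT²/4π² = 5.993×10¹⁵ × (3.653×10⁴)² / 39.48 = 2.026×10²³ m³.
a = 5.873×10⁷ m = 58730 km.
Altitude h = a − R = 58730 − 22600 = 36130 km.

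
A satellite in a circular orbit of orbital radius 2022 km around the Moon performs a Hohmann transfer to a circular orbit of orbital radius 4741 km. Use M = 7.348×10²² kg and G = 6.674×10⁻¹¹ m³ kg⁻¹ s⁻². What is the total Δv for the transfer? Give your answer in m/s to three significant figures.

Δv_total ≈ 517 m/s

μ = GM = 6.674×10⁻¹¹ × 7.348×10²² = 4.904×10¹² m³/s².
r₁ = 2022 km = 2.022×10⁶ m.
r₂ = 4741 km = 4.741×10⁶ m.
Transfer ellipse a_t = (r₁ + r₂)/2 = 3.382×10⁶ m.
At r₁: circular v_c1 = √(μ/r₁) = 1557 m/s; transfer-perilune v_p = √[μ(2/r₁ − 1/a_t)] = 1844 m/s.
Δv₁ = v_p − v_c1 = 286.7 m/s.
At r₂: circular v_c2 = √(μ/r₂) = 1017 m/s; transfer-apolune v_a = √[μ(2/r₂ − 1/a_t)] = 786.5 m/s.
Δv₂ = v_c2 − v_a = 230.6 m/s.
Total Δv = Δv₁ + Δv₂ = 517.3 m/s.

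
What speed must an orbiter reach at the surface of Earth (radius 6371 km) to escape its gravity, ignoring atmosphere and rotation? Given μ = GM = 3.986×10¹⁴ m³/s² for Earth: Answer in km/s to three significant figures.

r = R = 6.371×10⁶ m.
Escape speed v_esc = √(2μ/r) = √(2 × 3.986×10¹⁴ / 6.371×10⁶) = √(1.251×10⁸) = 11190 m/s.
= 11.19 km/s.

v_esc ≈ 11.2 km/s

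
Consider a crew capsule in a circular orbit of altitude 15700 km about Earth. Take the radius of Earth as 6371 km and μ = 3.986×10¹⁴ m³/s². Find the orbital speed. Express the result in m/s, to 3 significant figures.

v ≈ 4250 m/s

r = 6371 + 15700 = 22071 km = 2.2071×10⁷ m.
For a circular orbit v = √(μ/r) = √(3.986×10¹⁴ / 2.207×10⁷) = √(1.806×10⁷) = 4250 m/s.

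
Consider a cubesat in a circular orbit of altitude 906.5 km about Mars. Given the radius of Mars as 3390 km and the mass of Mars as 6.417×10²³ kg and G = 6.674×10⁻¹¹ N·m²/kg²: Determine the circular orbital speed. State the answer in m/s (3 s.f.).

v ≈ 3160 m/s

μ = GM = 6.674×10⁻¹¹ × 6.417×10²³ = 4.283×10¹³ m³/s².
r = 3390 + 906.5 = 4296.5 km = 4.2965×10⁶ m.
For a circular orbit v = √(μ/r) = √(4.283×10¹³ / 4.296×10⁶) = √(9.968×10⁶) = 3157 m/s.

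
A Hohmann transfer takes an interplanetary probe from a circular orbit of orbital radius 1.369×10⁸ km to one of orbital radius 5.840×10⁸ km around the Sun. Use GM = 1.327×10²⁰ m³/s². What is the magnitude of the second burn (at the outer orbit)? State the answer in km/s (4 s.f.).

Δv ≈ 5.784 km/s

r₁ = 1.369×10⁸ km = 1.369×10¹¹ m.
r₂ = 5.840×10⁸ km = 5.840×10¹¹ m.
Transfer ellipse a_t = (r₁ + r₂)/2 = 3.604×10¹¹ m.
At r₁: circular v_c1 = √(μ/r₁) = 31130 m/s; transfer-perihelion v_p = √[μ(2/r₁ − 1/a_t)] = 39630 m/s.
At r₂: circular v_c2 = √(μ/r₂) = 15070 m/s; transfer-aphelion v_a = √[μ(2/r₂ − 1/a_t)] = 9290 m/s.
Δv₂ = v_c2 − v_a = 5784 m/s.
= 5.784 km/s.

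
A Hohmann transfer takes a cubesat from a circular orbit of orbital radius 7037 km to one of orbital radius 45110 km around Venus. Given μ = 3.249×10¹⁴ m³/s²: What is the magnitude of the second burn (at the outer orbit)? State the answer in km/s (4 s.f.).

Δv ≈ 1.290 km/s

r₁ = 7037 km = 7.037×10⁶ m.
r₂ = 45110 km = 4.511×10⁷ m.
Transfer ellipse a_t = (r₁ + r₂)/2 = 2.607×10⁷ m.
At r₁: circular v_c1 = √(μ/r₁) = 6795 m/s; transfer-periapsis v_p = √[μ(2/r₁ − 1/a_t)] = 8938 m/s.
At r₂: circular v_c2 = √(μ/r₂) = 2684 m/s; transfer-apoapsis v_a = √[μ(2/r₂ − 1/a_t)] = 1394 m/s.
Δv₂ = v_c2 − v_a = 1290 m/s.
= 1.290 km/s.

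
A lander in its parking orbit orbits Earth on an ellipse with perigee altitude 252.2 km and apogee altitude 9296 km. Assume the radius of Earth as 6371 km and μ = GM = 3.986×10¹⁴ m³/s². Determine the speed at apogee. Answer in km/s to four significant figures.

v ≈ 3.888 km/s

r_p = 6371 + 252.2 = 6623.2 km = 6.6232×10⁶ m.
r_a = 6371 + 9296 = 15667 km = 1.5667×10⁷ m.
Semi-major axis a = (r_p + r_a)/2 = 11145 km = 1.115×10⁷ m.
Vis-viva: v² = μ(2/r − 1/a) = 3.986×10¹⁴ × (1.277×10⁻⁷ − 8.973×10⁻⁸) = 1.512×10⁷ m²/s².
v = 3888 m/s = 3.888 km/s.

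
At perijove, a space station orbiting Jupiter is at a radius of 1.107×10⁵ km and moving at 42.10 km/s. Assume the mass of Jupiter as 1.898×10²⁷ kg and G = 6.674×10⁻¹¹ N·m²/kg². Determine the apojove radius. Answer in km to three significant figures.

apojove radius ≈ 3.80×10⁵ km

μ = GM = 6.674×10⁻¹¹ × 1.898×10²⁷ = 1.267×10¹⁷ m³/s².
r_p = 1.107×10⁸ m.
Specific energy ε = v²/2 − μ/r = -2.581×10⁸ J/kg, so a = −μ/(2ε) = 2.454×10⁸ m.
The apsides satisfy r_p + r_a = 2a, so the apojove radius is 2a − r_p = 3.801×10⁸ m = 3.8012×10⁵ km.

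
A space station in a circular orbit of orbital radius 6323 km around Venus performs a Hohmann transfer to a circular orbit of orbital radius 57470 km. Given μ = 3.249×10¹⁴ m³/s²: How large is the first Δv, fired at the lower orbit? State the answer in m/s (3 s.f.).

r₁ = 6323 km = 6.323×10⁶ m.
r₂ = 57470 km = 5.747×10⁷ m.
Transfer ellipse a_t = (r₁ + r₂)/2 = 3.190×10⁷ m.
At r₁: circular v_c1 = √(μ/r₁) = 7168 m/s; transfer-periapsis v_p = √[μ(2/r₁ − 1/a_t)] = 9622 m/s.
Δv₁ = v_p − v_c1 = 2454 m/s.

Δv ≈ 2450 m/s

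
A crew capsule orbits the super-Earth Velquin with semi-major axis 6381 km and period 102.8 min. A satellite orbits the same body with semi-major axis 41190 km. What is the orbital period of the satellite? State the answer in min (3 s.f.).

T₂ ≈ 1690 min

Kepler's third law: T² ∝ a³, so T₂ = T₁ (a₂/a₁)^(3/2).
a₂/a₁ = 6.455, (a₂/a₁)^(3/2) = 16.40.
T₂ = 102.8 × 16.40 = 1686 min.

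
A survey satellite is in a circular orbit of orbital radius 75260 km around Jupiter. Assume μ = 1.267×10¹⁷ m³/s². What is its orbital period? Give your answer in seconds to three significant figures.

r = 75260 km = 7.526×10⁷ m.
Kepler's third law: T = 2π√(r³/μ) = 2π√((7.526×10⁷)³ / 1.267×10¹⁷).
r³/μ = 3.364×10⁶ s², so T = 2π × 1.834×10³ = 1.152×10⁴ s.

T ≈ 11500 seconds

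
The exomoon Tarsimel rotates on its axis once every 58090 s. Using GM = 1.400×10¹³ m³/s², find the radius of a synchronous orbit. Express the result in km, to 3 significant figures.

A synchronous orbit has period T, so by Kepler's third law a = (μT²/4π²)^(1/3).
μT²/4π² = 1.400×10¹³ × (5.809×10⁴)² / 39.48 = 1.197×10²¹ m³.
a = 1.062×10⁷ m = 10617 km.

r_sync ≈ 10600 km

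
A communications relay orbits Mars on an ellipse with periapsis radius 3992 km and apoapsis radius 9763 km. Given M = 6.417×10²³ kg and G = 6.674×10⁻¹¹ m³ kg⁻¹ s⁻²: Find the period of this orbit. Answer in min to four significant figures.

T ≈ 288.6 min

μ = GM = 6.674×10⁻¹¹ × 6.417×10²³ = 4.283×10¹³ m³/s².
Semi-major axis a = (r_p + r_a)/2 = (3992.0 + 9763.0)/2 = 6877.5 km = 6.878×10⁶ m.
By Kepler's third law T = 2π√(a³/μ) = 2π × 2.756×10³ = 1.732×10⁴ s.
= 288.6 min.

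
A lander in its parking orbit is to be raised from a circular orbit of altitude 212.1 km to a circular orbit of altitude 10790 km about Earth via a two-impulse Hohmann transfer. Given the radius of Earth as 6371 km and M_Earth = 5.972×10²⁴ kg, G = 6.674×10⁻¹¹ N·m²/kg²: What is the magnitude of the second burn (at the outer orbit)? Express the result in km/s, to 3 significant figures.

μ = GM = 6.674×10⁻¹¹ × 5.972×10²⁴ = 3.986×10¹⁴ m³/s².
r₁ = 6371 + 212.1 = 6583.1 km = 6.5831×10⁶ m.
r₂ = 6371 + 10790 = 17161 km = 1.7161×10⁷ m.
Transfer ellipse a_t = (r₁ + r₂)/2 = 1.187×10⁷ m.
At r₁: circular v_c1 = √(μ/r₁) = 7781 m/s; transfer-perigee v_p = √[μ(2/r₁ − 1/a_t)] = 9355 m/s.
At r₂: circular v_c2 = √(μ/r₂) = 4819 m/s; transfer-apogee v_a = √[μ(2/r₂ − 1/a_t)] = 3589 m/s.
Δv₂ = v_c2 − v_a = 1231 m/s.
= 1.231 km/s.

Δv ≈ 1.23 km/s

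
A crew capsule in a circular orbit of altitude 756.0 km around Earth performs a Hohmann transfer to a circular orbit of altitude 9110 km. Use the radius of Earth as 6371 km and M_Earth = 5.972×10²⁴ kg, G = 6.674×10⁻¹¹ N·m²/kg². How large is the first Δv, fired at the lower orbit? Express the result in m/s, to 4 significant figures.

Δv ≈ 1273 m/s

μ = GM = 6.674×10⁻¹¹ × 5.972×10²⁴ = 3.986×10¹⁴ m³/s².
r₁ = 6371 + 756.0 = 7127.0 km = 7.1270×10⁶ m.
r₂ = 6371 + 9110 = 15481 km = 1.5481×10⁷ m.
Transfer ellipse a_t = (r₁ + r₂)/2 = 1.130×10⁷ m.
At r₁: circular v_c1 = √(μ/r₁) = 7478 m/s; transfer-perigee v_p = √[μ(2/r₁ − 1/a_t)] = 8752 m/s.
Δv₁ = v_p − v_c1 = 1273 m/s.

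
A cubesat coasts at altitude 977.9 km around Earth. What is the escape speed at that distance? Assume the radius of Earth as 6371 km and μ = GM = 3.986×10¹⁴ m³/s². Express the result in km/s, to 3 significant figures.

r = 6371 + 977.9 = 7348.9 km = 7.3489×10⁶ m.
Escape speed v_esc = √(2μ/r) = √(2 × 3.986×10¹⁴ / 7.349×10⁶) = √(1.085×10⁸) = 10420 m/s.
= 10.42 km/s.

v_esc ≈ 10.4 km/s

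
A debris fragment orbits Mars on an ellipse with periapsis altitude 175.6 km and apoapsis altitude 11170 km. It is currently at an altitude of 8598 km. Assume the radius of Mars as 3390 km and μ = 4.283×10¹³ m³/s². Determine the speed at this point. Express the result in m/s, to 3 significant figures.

v ≈ 1560 m/s

r_p = 3390 + 175.6 = 3565.6 km = 3.5656×10⁶ m.
r_a = 3390 + 11170 = 14560 km = 1.4560×10⁷ m.
r = 3390 + 8598 = 11988 km = 1.199×10⁷ m.
Semi-major axis a = (r_p + r_a)/2 = 9062.8 km = 9.063×10⁶ m.
Vis-viva: v² = μ(2/r − 1/a) = 4.283×10¹³ × (1.668×10⁻⁷ − 1.103×10⁻⁷) = 2.420×10⁶ m²/s².
v = 1555 m/s.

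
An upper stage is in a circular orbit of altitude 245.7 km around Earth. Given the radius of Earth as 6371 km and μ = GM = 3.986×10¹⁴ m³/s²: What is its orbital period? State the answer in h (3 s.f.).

T ≈ 1.49 h

r = 6371 + 245.7 = 6616.7 km = 6.6167×10⁶ m.
Kepler's third law: T = 2π√(r³/μ) = 2π√((6.617×10⁶)³ / 3.986×10¹⁴).
r³/μ = 7.268×10⁵ s², so T = 2π × 8.525×10² = 5.356×10³ s.
Converting: 5.356×10³ s ÷ 3600 = 1.488 h.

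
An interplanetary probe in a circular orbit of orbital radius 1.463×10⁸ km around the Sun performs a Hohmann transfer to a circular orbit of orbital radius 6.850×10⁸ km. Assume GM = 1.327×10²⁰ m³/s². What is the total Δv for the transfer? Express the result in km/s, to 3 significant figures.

Δv_total ≈ 14.2 km/s

r₁ = 1.463×10⁸ km = 1.463×10¹¹ m.
r₂ = 6.850×10⁸ km = 6.850×10¹¹ m.
Transfer ellipse a_t = (r₁ + r₂)/2 = 4.156×10¹¹ m.
At r₁: circular v_c1 = √(μ/r₁) = 30120 m/s; transfer-perihelion v_p = √[μ(2/r₁ − 1/a_t)] = 38660 m/s.
Δv₁ = v_p − v_c1 = 8546 m/s.
At r₂: circular v_c2 = √(μ/r₂) = 13920 m/s; transfer-aphelion v_a = √[μ(2/r₂ − 1/a_t)] = 8257 m/s.
Δv₂ = v_c2 − v_a = 5661 m/s.
Total Δv = Δv₁ + Δv₂ = 14210 m/s = 14.21 km/s.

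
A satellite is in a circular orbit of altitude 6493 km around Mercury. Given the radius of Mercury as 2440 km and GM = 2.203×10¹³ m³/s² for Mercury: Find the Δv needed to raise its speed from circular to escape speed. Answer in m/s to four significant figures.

r = 2440 + 6493 = 8933.0 km = 8.9330×10⁶ m.
Circular speed v_c = √(μ/r) = 1570 m/s.
Escape speed v_esc = √(2μ/r) = √2 × v_c = 2221 m/s.
Δv = v_esc − v_c = 650.5 m/s.

Δv ≈ 650.5 m/s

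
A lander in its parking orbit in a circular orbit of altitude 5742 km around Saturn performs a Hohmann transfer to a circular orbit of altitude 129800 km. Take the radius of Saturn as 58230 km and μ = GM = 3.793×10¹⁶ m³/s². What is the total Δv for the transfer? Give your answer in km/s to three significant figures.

r₁ = 58230 + 5742 = 63972 km = 6.3972×10⁷ m.
r₂ = 58230 + 129800 = 188030 km = 1.8803×10⁸ m.
Transfer ellipse a_t = (r₁ + r₂)/2 = 1.260×10⁸ m.
At r₁: circular v_c1 = √(μ/r₁) = 24350 m/s; transfer-perikrone v_p = √[μ(2/r₁ − 1/a_t)] = 29750 m/s.
Δv₁ = v_p − v_c1 = 5396 m/s.
At r₂: circular v_c2 = √(μ/r₂) = 14200 m/s; transfer-apokrone v_a = √[μ(2/r₂ − 1/a_t)] = 10120 m/s.
Δv₂ = v_c2 − v_a = 4083 m/s.
Total Δv = Δv₁ + Δv₂ = 9479 m/s = 9.479 km/s.

Δv_total ≈ 9.48 km/s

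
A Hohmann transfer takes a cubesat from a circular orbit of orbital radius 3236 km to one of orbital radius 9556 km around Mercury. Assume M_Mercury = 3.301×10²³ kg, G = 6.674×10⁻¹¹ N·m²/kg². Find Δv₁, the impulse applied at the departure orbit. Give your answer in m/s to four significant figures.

μ = GM = 6.674×10⁻¹¹ × 3.301×10²³ = 2.203×10¹³ m³/s².
r₁ = 3236 km = 3.236×10⁶ m.
r₂ = 9556 km = 9.556×10⁶ m.
Transfer ellipse a_t = (r₁ + r₂)/2 = 6.396×10⁶ m.
At r₁: circular v_c1 = √(μ/r₁) = 2609 m/s; transfer-periherm v_p = √[μ(2/r₁ − 1/a_t)] = 3189 m/s.
Δv₁ = v_p − v_c1 = 580.1 m/s.

Δv ≈ 580.1 m/s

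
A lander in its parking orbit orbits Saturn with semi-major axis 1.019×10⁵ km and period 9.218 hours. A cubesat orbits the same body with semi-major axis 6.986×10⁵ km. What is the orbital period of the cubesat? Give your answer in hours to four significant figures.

Kepler's third law: T² ∝ a³, so T₂ = T₁ (a₂/a₁)^(3/2).
a₂/a₁ = 6.856, (a₂/a₁)^(3/2) = 17.95.
T₂ = 9.218 × 17.95 = 165.5 hours.

T₂ ≈ 165.5 hours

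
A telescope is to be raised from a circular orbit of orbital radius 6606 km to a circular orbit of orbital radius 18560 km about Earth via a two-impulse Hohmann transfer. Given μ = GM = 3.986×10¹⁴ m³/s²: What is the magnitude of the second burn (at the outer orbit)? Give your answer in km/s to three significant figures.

r₁ = 6606 km = 6.606×10⁶ m.
r₂ = 18560 km = 1.856×10⁷ m.
Transfer ellipse a_t = (r₁ + r₂)/2 = 1.258×10⁷ m.
At r₁: circular v_c1 = √(μ/r₁) = 7768 m/s; transfer-perigee v_p = √[μ(2/r₁ − 1/a_t)] = 9434 m/s.
At r₂: circular v_c2 = √(μ/r₂) = 4634 m/s; transfer-apogee v_a = √[μ(2/r₂ − 1/a_t)] = 3358 m/s.
Δv₂ = v_c2 − v_a = 1276 m/s.
= 1.276 km/s.

Δv ≈ 1.28 km/s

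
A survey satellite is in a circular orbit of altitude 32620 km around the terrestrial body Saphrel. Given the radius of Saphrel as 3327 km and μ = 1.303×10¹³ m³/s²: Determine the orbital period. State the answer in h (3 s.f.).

T ≈ 104 h

r = 3327 + 32620 = 35947 km = 3.5947×10⁷ m.
Kepler's third law: T = 2π√(r³/μ) = 2π√((3.595×10⁷)³ / 1.303×10¹³).
r³/μ = 3.565×10⁹ s², so T = 2π × 5.971×10⁴ = 3.751×10⁵ s.
Converting: 3.751×10⁵ s ÷ 3600 = 104.2 h.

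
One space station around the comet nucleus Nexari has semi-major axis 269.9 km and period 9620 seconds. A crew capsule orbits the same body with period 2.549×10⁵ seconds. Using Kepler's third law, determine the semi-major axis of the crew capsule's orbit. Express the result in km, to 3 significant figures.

a₂ ≈ 2400 km

Kepler's third law: a³ ∝ T², so a₂ = a₁ (T₂/T₁)^(2/3).
T₂/T₁ = 26.50, (T₂/T₁)^(2/3) = 8.888.
a₂ = 269.9 × 8.888 = 2399 km.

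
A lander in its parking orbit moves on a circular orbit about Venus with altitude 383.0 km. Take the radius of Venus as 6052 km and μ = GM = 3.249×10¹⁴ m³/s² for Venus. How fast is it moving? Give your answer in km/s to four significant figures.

r = 6052 + 383.0 = 6435.0 km = 6.4350×10⁶ m.
For a circular orbit v = √(μ/r) = √(3.249×10¹⁴ / 6.435×10⁶) = √(5.049×10⁷) = 7106 m/s.
That is 7.106 km/s.

v ≈ 7.106 km/s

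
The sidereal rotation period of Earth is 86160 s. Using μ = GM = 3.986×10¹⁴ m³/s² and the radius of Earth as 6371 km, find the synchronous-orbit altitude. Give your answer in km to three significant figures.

A synchronous orbit has period T, so by Kepler's third law a = (μT²/4π²)^(1/3).
μT²/4π² = 3.986×10¹⁴ × (8.616×10⁴)² / 39.48 = 7.495×10²² m³.
a = 4.216×10⁷ m = 42163 km.
Altitude h = a − R = 42163 − 6371 = 35792 km.

h_sync ≈ 35800 km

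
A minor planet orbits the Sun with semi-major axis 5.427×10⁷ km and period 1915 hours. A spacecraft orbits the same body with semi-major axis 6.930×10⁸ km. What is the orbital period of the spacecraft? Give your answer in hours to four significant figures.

Kepler's third law: T² ∝ a³, so T₂ = T₁ (a₂/a₁)^(3/2).
a₂/a₁ = 12.77, (a₂/a₁)^(3/2) = 45.63.
T₂ = 1915 × 45.63 = 87380 hours.

T₂ ≈ 87380 hours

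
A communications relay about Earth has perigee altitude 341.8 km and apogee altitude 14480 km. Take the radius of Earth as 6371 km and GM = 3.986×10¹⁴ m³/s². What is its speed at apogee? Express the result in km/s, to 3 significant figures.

v ≈ 3.05 km/s

r_p = 6371 + 341.8 = 6712.8 km = 6.7128×10⁶ m.
r_a = 6371 + 14480 = 20851 km = 2.0851×10⁷ m.
Semi-major axis a = (r_p + r_a)/2 = 13782 km = 1.378×10⁷ m.
Vis-viva: v² = μ(2/r − 1/a) = 3.986×10¹⁴ × (9.592×10⁻⁸ − 7.256×10⁻⁸) = 9.311×10⁶ m²/s².
v = 3051 m/s = 3.051 km/s.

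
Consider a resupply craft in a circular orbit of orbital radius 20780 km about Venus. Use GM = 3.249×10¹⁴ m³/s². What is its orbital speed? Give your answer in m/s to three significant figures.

r = 20780 km = 2.078×10⁷ m.
For a circular orbit v = √(μ/r) = √(3.249×10¹⁴ / 2.078×10⁷) = √(1.564×10⁷) = 3954 m/s.

v ≈ 3950 m/s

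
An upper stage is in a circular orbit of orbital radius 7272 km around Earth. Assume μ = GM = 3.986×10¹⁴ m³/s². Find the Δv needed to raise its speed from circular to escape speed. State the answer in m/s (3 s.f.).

r = 7272 km = 7.272×10⁶ m.
Circular speed v_c = √(μ/r) = 7404 m/s.
Escape speed v_esc = √(2μ/r) = √2 × v_c = 10470 m/s.
Δv = v_esc − v_c = 3067 m/s.

Δv ≈ 3070 m/s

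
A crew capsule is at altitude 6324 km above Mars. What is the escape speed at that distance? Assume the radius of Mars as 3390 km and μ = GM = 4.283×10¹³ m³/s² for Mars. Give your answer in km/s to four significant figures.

v_esc ≈ 2.970 km/s

r = 3390 + 6324 = 9714.0 km = 9.7140×10⁶ m.
Escape speed v_esc = √(2μ/r) = √(2 × 4.283×10¹³ / 9.714×10⁶) = √(8.818×10⁶) = 2970 m/s.
= 2.970 km/s.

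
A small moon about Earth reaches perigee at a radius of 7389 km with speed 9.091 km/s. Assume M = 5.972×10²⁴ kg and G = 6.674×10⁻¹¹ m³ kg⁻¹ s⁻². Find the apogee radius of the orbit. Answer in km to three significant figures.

μ = GM = 6.674×10⁻¹¹ × 5.972×10²⁴ = 3.986×10¹⁴ m³/s².
r_p = 7.389×10⁶ m.
Specific energy ε = v²/2 − μ/r = -1.262×10⁷ J/kg, so a = −μ/(2ε) = 1.579×10⁷ m.
The apsides satisfy r_p + r_a = 2a, so the apogee radius is 2a − r_p = 2.420×10⁷ m = 24198 km.

apogee radius ≈ 24200 km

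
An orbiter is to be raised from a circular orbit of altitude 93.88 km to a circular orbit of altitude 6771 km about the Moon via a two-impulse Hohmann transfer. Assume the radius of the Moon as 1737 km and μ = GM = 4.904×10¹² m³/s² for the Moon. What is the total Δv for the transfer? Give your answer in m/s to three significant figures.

Δv_total ≈ 770 m/s

r₁ = 1737 + 93.88 = 1830.9 km = 1.8309×10⁶ m.
r₂ = 1737 + 6771 = 8508.0 km = 8.5080×10⁶ m.
Transfer ellipse a_t = (r₁ + r₂)/2 = 5.169×10⁶ m.
At r₁: circular v_c1 = √(μ/r₁) = 1637 m/s; transfer-perilune v_p = √[μ(2/r₁ − 1/a_t)] = 2100 m/s.
Δv₁ = v_p − v_c1 = 463.0 m/s.
At r₂: circular v_c2 = √(μ/r₂) = 759.2 m/s; transfer-apolune v_a = √[μ(2/r₂ − 1/a_t)] = 451.8 m/s.
Δv₂ = v_c2 − v_a = 307.4 m/s.
Total Δv = Δv₁ + Δv₂ = 770.4 m/s.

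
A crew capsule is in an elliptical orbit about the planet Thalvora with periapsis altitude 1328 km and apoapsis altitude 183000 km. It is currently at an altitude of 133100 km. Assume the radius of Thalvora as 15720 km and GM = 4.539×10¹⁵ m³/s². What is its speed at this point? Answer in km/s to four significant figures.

r_p = 15720 + 1328 = 17048 km = 1.7048×10⁷ m.
r_a = 15720 + 183000 = 198720 km = 1.9872×10⁸ m.
r = 15720 + 133100 = 1.4882×10⁵ km = 1.488×10⁸ m.
Semi-major axis a = (r_p + r_a)/2 = 1.0788×10⁵ km = 1.079×10⁸ m.
Vis-viva: v² = μ(2/r − 1/a) = 4.539×10¹⁵ × (1.344×10⁻⁸ − 9.269×10⁻⁹) = 1.893×10⁷ m²/s².
v = 4351 m/s = 4.351 km/s.

v ≈ 4.351 km/s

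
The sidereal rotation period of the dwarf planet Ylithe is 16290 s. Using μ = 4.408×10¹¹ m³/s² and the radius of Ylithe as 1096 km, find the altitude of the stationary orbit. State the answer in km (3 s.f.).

h_sync ≈ 340 km

A synchronous orbit has period T, so by Kepler's third law a = (μT²/4π²)^(1/3).
μT²/4π² = 4.408×10¹¹ × (1.629×10⁴)² / 39.48 = 2.963×10¹⁸ m³.
a = 1.436×10⁶ m = 1436.3 km.
Altitude h = a − R = 1436.3 − 1096 = 340.29 km.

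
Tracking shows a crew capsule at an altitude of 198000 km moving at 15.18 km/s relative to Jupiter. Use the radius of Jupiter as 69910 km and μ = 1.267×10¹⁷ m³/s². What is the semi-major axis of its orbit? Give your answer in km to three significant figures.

a ≈ 1.77×10⁵ km

r = 69910 + 198000 = 2.6791×10⁵ km = 2.679×10⁸ m.
Specific orbital energy ε = v²/2 − μ/r = (15180)²/2 − 1.267×10¹⁷/2.679×10⁸ = -3.577×10⁸ J/kg.
Since ε = −μ/(2a), a = −μ/(2ε) = 1.771×10⁸ m = 1.7710×10⁵ km.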